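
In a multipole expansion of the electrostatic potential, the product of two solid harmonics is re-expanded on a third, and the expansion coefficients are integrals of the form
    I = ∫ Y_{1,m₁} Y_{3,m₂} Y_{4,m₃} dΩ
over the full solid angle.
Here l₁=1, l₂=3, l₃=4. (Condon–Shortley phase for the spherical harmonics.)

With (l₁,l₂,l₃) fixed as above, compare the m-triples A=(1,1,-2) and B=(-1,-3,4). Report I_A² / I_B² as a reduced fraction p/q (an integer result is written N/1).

15/28

Shared (l₁,l₂,l₃)=(1,3,4): N and (l;000)² cancel in I_A²/I_B².
A: Δ = 0!·2!·6!/9! = 1/252; Racah Σ t=0..0: t=0:+1/96 = 1/96; ⇒ 3j(1 3 4; 1 1 -2)² = 5/84, sgn +1
B: Δ = 0!·2!·6!/9! = 1/252; Racah Σ t=0..0: t=0:+1/1440 = 1/1440; ⇒ 3j(1 3 4; -1 -3 4)² = 1/9, sgn +1
I_A²/I_B² = (5/84)/(1/9) = 15/28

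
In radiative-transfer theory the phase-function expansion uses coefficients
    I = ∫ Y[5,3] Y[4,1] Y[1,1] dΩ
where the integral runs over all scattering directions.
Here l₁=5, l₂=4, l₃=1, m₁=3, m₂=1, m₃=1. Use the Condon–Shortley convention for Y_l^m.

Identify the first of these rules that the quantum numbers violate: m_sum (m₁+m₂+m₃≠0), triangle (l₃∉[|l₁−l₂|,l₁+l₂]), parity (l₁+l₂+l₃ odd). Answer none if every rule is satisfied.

m₁+m₂+m₃ = 3 + 1 + 1 = 5  ✗
triangle: |5−4|=1 ≤ l₃=1 ≤ 5+4=9
parity: l₁+l₂+l₃ = 10 is even

m_sum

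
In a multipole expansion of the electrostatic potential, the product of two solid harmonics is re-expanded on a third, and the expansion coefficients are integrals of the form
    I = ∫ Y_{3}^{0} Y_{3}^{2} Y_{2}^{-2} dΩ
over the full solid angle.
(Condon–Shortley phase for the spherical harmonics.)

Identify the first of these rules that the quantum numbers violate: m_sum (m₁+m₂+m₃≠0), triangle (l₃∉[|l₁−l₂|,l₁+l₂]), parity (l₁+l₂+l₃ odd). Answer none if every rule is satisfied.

none

m₁+m₂+m₃ = 0 + 2 − 2 = 0  ✓
triangle: |3−3|=0 ≤ l₃=2 ≤ 3+3=6  ✓
parity: l₁+l₂+l₃ = 8 is even  ✓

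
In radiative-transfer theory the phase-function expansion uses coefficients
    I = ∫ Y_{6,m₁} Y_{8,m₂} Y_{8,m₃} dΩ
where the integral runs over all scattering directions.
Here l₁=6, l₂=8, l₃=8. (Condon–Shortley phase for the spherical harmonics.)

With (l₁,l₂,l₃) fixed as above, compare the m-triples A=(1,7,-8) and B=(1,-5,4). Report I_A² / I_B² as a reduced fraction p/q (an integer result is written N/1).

Same 6,8,8: normalisation and zero-m 3j drop out of the ratio.
A: Δ: 6! 6! 10! / 23! → 1/13742520792; sum: t=5:−1/313528320000 = -1/313528320000; 3j²(6 8 8; 1 7 -8) = Δ·Π!·Σ² = 91/7429  (sign -1)
B: Δ: 6! 6! 10! / 23! → 1/13742520792; sum: t=0:+1/2612736000 t=1:−1/464486400 t=2:+1/627056640 t=3:−1/6270566400 = -1/2985984000; 3j²(6 8 8; 1 -5 4) = Δ·Π!·Σ² = 63/29716  (sign -1)
I_A²/I_B² = (91/7429)/(63/29716) = 52/9

52/9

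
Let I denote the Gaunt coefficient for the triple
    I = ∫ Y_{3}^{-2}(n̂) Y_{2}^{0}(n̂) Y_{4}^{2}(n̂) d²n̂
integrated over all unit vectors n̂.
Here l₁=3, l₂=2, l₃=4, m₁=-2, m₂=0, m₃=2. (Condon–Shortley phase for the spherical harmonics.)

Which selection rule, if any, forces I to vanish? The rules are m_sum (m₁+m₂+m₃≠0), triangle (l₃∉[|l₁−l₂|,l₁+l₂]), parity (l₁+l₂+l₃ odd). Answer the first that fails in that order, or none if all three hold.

parity

azimuthal sum: -2 + 0 + 2 = 0  ✓
1 ≤ 4 ≤ 5 (triangle on l)  ✓
L = 3 + 2 + 4 = 9 (odd)  ✗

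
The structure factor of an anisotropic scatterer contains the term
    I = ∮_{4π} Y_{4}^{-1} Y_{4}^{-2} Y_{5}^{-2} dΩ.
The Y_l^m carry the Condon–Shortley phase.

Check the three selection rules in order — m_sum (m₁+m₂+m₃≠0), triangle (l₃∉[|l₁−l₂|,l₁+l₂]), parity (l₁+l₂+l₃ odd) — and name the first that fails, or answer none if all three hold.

m_sum

Σmᵢ = -5  ✗
l₃∈[|l₁−l₂|,l₁+l₂]=[0,8], have l₃=5
Σlᵢ = 13 ⇒ odd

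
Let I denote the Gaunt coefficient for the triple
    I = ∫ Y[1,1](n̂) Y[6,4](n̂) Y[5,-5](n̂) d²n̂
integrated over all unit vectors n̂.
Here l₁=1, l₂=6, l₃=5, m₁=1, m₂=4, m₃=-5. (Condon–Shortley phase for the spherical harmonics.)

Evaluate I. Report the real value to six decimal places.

0.040859

Checks pass: Σm=0; 12 even; l₃=5∈[5,7].
(2·1+1)(2·6+1)(2·5+1) = 429
Δ: 2! 0! 10! / 13! → 1/858
sum: t=1:−1/14400 = -1/14400
3j²(1 6 5; 0 0 0) = Δ·Π!·Σ² = 6/143  (sign +1)
sum: t=0:+1/7257600 = 1/7257600
3j²(1 6 5; 1 4 -5) = Δ·Π!·Σ² = 1/858  (sign +1)
combine: 4πI² = 429·6/143·1/858 = 3/143
take √, sign +1: I = 0.04085899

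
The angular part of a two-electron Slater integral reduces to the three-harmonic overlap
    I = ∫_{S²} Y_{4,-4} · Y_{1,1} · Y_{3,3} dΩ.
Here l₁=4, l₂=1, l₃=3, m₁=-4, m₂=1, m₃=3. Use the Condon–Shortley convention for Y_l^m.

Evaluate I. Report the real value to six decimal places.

Checks pass: Σm=0; 8 even; l₃=3∈[3,5].
(2·4+1)(2·1+1)(2·3+1) = 189
Δ: 2! 6! 0! / 9! → 1/252
sum: t=1:−1/36 = -1/36
3j²(4 1 3; 0 0 0) = Δ·Π!·Σ² = 4/63  (sign +1)
sum: t=2:+1/1440 = 1/1440
3j²(4 1 3; -4 1 3) = Δ·Π!·Σ² = 1/9  (sign +1)
combine: 4πI² = 189·4/63·1/9 = 4/3
take √, sign +1: I = 0.32573501

0.325735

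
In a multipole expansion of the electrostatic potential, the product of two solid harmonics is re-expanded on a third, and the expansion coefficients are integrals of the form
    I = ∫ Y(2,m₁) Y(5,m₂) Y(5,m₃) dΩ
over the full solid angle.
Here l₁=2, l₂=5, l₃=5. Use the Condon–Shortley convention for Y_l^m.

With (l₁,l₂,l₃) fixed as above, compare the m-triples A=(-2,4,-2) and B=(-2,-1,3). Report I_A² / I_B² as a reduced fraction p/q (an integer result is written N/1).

9/14

Same 2,5,5: normalisation and zero-m 3j drop out of the ratio.
A: Δ: 2! 2! 8! / 13! → 1/38610; sum: t=2:+1/20160 = 1/20160; 3j²(2 5 5; -2 4 -2) = Δ·Π!·Σ² = 12/715  (sign -1)
B: Δ: 2! 2! 8! / 13! → 1/38610; sum: t=2:+1/5760 = 1/5760; 3j²(2 5 5; -2 -1 3) = Δ·Π!·Σ² = 56/2145  (sign +1)
I_A²/I_B² = (12/715)/(56/2145) = 9/14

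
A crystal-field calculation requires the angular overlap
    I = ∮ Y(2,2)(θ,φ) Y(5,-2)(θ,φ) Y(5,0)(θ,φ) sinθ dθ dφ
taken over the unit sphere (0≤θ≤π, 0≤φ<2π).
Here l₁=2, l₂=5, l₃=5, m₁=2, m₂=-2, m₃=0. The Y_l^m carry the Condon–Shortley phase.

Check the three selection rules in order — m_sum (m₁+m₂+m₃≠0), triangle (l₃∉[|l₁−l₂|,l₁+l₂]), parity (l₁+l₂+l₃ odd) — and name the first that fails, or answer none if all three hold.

none

Σmᵢ = 0  ✓
l₃∈[|l₁−l₂|,l₁+l₂]=[3,7], have l₃=5  ✓
Σlᵢ = 12 ⇒ even  ✓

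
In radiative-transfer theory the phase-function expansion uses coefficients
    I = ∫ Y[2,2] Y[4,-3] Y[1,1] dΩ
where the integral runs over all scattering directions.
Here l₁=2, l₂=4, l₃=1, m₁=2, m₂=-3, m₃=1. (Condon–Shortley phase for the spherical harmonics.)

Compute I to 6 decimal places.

0.000000

triangle: need 2≤l₃≤6, have 1; I=0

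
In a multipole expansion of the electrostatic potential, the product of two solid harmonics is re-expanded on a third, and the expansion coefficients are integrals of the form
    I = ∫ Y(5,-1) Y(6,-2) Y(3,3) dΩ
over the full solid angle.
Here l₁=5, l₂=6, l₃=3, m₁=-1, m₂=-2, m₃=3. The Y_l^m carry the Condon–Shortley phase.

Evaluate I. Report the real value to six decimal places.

Checks pass: Σm=0; 14 even; l₃=3∈[1,11].
(2·5+1)(2·6+1)(2·3+1) = 1001
Δ: 8! 2! 4! / 15! → 1/675675
sum: t=3:−1/8640 t=4:+1/2304 t=5:−1/8640 = 7/34560
3j²(5 6 3; 0 0 0) = Δ·Π!·Σ² = 7/429  (sign -1)
sum: t=4:+1/27648 = 1/27648
3j²(5 6 3; -1 -2 3) = Δ·Π!·Σ² = 10/429  (sign +1)
combine: 4πI² = 1001·7/429·10/429 = 490/1287
take √, sign -1: I = -0.17406195

-0.174062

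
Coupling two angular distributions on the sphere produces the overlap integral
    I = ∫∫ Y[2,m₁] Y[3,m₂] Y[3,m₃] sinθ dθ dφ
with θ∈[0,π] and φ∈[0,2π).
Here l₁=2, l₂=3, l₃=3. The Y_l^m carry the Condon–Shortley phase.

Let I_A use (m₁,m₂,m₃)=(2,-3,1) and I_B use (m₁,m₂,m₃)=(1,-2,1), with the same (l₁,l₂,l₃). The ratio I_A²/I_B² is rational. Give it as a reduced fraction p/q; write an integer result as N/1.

2/3

l's match ⇒ only the (l;m) 3-j factors differ between A and B.
A: triangle coeff Δ(2,3,3) = 1/3780; Σ_t [0,0]: t=0:+1/96 = 1/96; (3j)²=1/42 [(2 3 3; 2 -3 1)], sign=+1
B: triangle coeff Δ(2,3,3) = 1/3780; Σ_t [0,1]: t=0:+1/12 t=1:−1/48 = 1/16; (3j)²=1/28 [(2 3 3; 1 -2 1)], sign=+1
I_A²/I_B² = (1/42)/(1/28) = 2/3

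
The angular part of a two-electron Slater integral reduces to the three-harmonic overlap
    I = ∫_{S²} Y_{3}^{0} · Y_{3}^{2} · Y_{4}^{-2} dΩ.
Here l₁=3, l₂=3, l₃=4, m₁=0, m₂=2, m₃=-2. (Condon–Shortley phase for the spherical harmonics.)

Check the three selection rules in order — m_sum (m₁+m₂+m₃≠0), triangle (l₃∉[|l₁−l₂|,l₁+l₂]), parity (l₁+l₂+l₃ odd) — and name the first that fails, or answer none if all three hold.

azimuthal sum: 0 + 2 − 2 = 0  ✓
0 ≤ 4 ≤ 6 (triangle on l)  ✓
L = 3 + 3 + 4 = 10 (even)  ✓

none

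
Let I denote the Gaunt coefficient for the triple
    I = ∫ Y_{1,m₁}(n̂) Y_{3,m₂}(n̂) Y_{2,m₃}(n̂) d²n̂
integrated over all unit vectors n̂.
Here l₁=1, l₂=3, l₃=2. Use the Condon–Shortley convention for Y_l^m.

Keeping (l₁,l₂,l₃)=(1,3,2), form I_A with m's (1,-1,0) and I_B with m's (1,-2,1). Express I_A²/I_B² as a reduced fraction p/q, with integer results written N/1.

Shared (l₁,l₂,l₃)=(1,3,2): N and (l;000)² cancel in I_A²/I_B².
A: Δ = 2!·0!·4!/7! = 1/105; Racah Σ t=0..0: t=0:+1/8 = 1/8; ⇒ 3j(1 3 2; 1 -1 0)² = 2/35, sgn +1
B: Δ = 2!·0!·4!/7! = 1/105; Racah Σ t=0..0: t=0:+1/12 = 1/12; ⇒ 3j(1 3 2; 1 -2 1)² = 2/21, sgn -1
I_A²/I_B² = (2/35)/(2/21) = 3/5

3/5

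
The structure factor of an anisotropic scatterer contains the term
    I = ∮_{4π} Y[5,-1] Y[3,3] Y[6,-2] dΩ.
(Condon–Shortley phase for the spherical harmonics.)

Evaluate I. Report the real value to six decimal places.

m-sum 0 ✓  L=14 even ✓  2≤6≤8 ✓
Π(2lᵢ+1) = 11×7×13 = 1001
triangle coeff Δ(5,3,6) = 1/675675
Σ_t [0,2]: t=0:+1/8640 t=1:−1/2304 t=2:+1/8640 = -7/34560
(3j)²=7/429 [(5 3 6; 0 0 0)], sign=-1
Σ_t [2,2]: t=2:+1/27648 = 1/27648
(3j)²=10/429 [(5 3 6; -1 3 -2)], sign=+1
⇒ 4πI² = 490/1287
I = (-1)√(490/1287/(4π)) = -0.17406195

-0.174062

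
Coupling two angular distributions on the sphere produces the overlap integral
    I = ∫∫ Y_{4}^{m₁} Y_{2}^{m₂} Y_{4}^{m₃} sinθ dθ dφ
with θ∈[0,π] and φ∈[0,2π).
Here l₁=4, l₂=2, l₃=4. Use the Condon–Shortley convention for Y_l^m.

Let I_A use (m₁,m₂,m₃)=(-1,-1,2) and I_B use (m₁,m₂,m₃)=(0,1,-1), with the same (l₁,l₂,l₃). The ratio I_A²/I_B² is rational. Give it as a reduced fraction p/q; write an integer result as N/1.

l's match ⇒ only the (l;m) 3-j factors differ between A and B.
A: triangle coeff Δ(4,2,4) = 1/13860; Σ_t [0,1]: t=0:+1/240 t=1:−1/96 = -1/160; (3j)²=27/1540 [(4 2 4; -1 -1 2)], sign=-1
B: triangle coeff Δ(4,2,4) = 1/13860; Σ_t [1,2]: t=1:−1/72 t=2:+1/96 = -1/288; (3j)²=1/462 [(4 2 4; 0 1 -1)], sign=+1
I_A²/I_B² = (27/1540)/(1/462) = 81/10

81/10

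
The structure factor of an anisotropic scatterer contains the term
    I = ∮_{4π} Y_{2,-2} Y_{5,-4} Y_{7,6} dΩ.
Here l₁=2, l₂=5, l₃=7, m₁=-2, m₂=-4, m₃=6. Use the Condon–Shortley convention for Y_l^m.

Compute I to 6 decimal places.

0.303018

Checks pass: Σm=0; 14 even; l₃=7∈[3,7].
(2·2+1)(2·5+1)(2·7+1) = 825
Δ: 0! 4! 10! / 15! → 1/15015
sum: t=0:+1/57600 = 1/57600
3j²(2 5 7; 0 0 0) = Δ·Π!·Σ² = 21/715  (sign -1)
sum: t=0:+1/8709120 = 1/8709120
3j²(2 5 7; -2 -4 6) = Δ·Π!·Σ² = 1/21  (sign -1)
combine: 4πI² = 825·21/715·1/21 = 15/13
take √, sign +1: I = 0.30301841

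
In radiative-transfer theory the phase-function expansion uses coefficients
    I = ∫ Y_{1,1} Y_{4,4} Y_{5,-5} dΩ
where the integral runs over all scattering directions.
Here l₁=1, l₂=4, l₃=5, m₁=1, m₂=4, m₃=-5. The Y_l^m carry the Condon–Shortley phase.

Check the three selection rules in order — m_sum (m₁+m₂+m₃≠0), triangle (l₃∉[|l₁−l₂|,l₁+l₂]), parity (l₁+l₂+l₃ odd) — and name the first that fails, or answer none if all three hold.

azimuthal sum: 1 + 4 − 5 = 0  ✓
3 ≤ 5 ≤ 5 (triangle on l)  ✓
L = 1 + 4 + 5 = 10 (even)  ✓

none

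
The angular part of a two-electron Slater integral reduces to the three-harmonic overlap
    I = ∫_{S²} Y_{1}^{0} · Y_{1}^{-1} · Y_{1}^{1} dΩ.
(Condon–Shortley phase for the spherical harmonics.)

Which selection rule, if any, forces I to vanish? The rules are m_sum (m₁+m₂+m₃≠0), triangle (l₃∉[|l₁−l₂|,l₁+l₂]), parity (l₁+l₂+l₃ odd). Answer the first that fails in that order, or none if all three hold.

parity

m₁+m₂+m₃ = 0 − 1 + 1 = 0  ✓
triangle: |1−1|=0 ≤ l₃=1 ≤ 1+1=2  ✓
parity: l₁+l₂+l₃ = 3 is odd  ✗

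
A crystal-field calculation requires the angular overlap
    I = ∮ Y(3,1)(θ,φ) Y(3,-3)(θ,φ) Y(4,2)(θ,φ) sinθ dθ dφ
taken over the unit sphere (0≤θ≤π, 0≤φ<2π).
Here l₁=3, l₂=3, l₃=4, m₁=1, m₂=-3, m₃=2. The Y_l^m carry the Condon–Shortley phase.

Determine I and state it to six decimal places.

Checks pass: Σm=0; 10 even; l₃=4∈[0,6].
(2·3+1)(2·3+1)(2·4+1) = 441
Δ: 2! 4! 4! / 11! → 1/34650
sum: t=0:+1/72 t=1:−1/16 t=2:+1/72 = -5/144
3j²(3 3 4; 0 0 0) = Δ·Π!·Σ² = 2/77  (sign -1)
sum: t=0:+1/192 = 1/192
3j²(3 3 4; 1 -3 2) = Δ·Π!·Σ² = 3/77  (sign +1)
combine: 4πI² = 441·2/77·3/77 = 54/121
take √, sign -1: I = -0.18845135

-0.188451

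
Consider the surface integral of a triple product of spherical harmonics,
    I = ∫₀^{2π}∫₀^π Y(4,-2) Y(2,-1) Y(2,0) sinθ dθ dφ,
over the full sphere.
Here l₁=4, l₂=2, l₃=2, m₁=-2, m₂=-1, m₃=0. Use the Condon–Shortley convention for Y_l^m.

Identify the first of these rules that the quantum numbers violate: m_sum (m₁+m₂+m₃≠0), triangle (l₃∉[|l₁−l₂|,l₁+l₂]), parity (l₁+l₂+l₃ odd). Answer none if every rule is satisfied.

m₁+m₂+m₃ = -2 − 1 + 0 = -3  ✗
triangle: |4−2|=2 ≤ l₃=2 ≤ 4+2=6
parity: l₁+l₂+l₃ = 8 is even

m_sum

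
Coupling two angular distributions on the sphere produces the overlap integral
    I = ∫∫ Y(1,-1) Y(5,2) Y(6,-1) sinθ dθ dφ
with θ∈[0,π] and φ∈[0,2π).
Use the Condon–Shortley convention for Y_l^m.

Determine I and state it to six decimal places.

m-sum 0 ✓  L=12 even ✓  4≤6≤6 ✓
Π(2lᵢ+1) = 3×11×13 = 429
triangle coeff Δ(1,5,6) = 1/858
Σ_t [0,0]: t=0:+1/14400 = 1/14400
(3j)²=6/143 [(1 5 6; 0 0 0)], sign=+1
Σ_t [0,0]: t=0:+1/60480 = 1/60480
(3j)²=5/429 [(1 5 6; -1 2 -1)], sign=-1
⇒ 4πI² = 30/143
I = (-1)√(30/143/(4π)) = -0.12920749

-0.129207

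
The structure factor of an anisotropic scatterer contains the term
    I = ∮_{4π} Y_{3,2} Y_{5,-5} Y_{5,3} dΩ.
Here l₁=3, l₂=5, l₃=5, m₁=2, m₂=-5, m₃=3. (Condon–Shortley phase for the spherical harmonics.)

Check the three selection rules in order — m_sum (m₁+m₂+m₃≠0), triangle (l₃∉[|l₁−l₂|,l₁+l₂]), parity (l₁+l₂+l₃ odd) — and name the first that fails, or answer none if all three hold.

parity

azimuthal sum: 2 − 5 + 3 = 0  ✓
2 ≤ 5 ≤ 8 (triangle on l)  ✓
L = 3 + 5 + 5 = 13 (odd)  ✗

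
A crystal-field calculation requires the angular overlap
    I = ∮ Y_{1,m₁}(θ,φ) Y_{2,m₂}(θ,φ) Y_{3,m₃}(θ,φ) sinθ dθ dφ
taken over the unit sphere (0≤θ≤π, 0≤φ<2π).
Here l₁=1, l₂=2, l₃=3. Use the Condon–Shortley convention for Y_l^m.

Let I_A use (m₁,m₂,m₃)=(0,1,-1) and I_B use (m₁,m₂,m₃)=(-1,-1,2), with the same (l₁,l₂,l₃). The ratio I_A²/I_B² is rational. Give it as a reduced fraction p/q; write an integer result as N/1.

Same 1,2,3: normalisation and zero-m 3j drop out of the ratio.
A: Δ: 0! 2! 4! / 7! → 1/105; sum: t=0:+1/6 = 1/6; 3j²(1 2 3; 0 1 -1) = Δ·Π!·Σ² = 8/105  (sign +1)
B: Δ: 0! 2! 4! / 7! → 1/105; sum: t=0:+1/12 = 1/12; 3j²(1 2 3; -1 -1 2) = Δ·Π!·Σ² = 2/21  (sign -1)
I_A²/I_B² = (8/105)/(2/21) = 4/5

4/5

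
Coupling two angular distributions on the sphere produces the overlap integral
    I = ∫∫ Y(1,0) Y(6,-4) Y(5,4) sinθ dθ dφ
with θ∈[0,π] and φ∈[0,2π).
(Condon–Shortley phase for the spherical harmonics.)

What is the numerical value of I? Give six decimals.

Checks pass: Σm=0; 12 even; l₃=5∈[5,7].
(2·1+1)(2·6+1)(2·5+1) = 429
Δ: 2! 0! 10! / 13! → 1/858
sum: t=1:−1/14400 = -1/14400
3j²(1 6 5; 0 0 0) = Δ·Π!·Σ² = 6/143  (sign +1)
sum: t=1:−1/362880 = -1/362880
3j²(1 6 5; 0 -4 4) = Δ·Π!·Σ² = 10/429  (sign +1)
combine: 4πI² = 429·6/143·10/429 = 60/143
take √, sign +1: I = 0.18272698

0.182727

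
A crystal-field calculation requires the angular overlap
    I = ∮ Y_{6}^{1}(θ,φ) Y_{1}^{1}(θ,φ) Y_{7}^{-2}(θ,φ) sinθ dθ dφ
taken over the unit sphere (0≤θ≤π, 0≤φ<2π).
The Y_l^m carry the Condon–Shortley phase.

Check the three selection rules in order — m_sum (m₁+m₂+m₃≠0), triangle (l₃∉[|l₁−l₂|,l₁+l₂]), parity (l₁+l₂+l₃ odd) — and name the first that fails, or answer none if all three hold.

m₁+m₂+m₃ = 1 + 1 − 2 = 0  ✓
triangle: |6−1|=5 ≤ l₃=7 ≤ 6+1=7  ✓
parity: l₁+l₂+l₃ = 14 is even  ✓

none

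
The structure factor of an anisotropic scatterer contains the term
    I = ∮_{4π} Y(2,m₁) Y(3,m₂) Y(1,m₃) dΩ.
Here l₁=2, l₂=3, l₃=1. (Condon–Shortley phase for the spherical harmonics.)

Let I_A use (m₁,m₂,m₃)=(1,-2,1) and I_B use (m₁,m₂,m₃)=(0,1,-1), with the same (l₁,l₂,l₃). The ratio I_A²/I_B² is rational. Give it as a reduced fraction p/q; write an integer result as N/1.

l's match ⇒ only the (l;m) 3-j factors differ between A and B.
A: triangle coeff Δ(2,3,1) = 1/105; Σ_t [1,1]: t=1:−1/12 = -1/12; (3j)²=2/21 [(2 3 1; 1 -2 1)], sign=-1
B: triangle coeff Δ(2,3,1) = 1/105; Σ_t [2,2]: t=2:+1/8 = 1/8; (3j)²=2/35 [(2 3 1; 0 1 -1)], sign=+1
I_A²/I_B² = (2/21)/(2/35) = 5/3

5/3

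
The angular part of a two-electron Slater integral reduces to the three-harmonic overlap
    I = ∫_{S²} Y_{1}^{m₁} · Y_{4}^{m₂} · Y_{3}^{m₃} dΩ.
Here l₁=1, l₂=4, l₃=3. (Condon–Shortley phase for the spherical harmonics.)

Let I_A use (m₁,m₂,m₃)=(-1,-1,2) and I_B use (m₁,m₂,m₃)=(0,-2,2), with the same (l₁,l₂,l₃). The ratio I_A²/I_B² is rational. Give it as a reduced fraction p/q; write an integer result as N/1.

Same 1,4,3: normalisation and zero-m 3j drop out of the ratio.
A: Δ: 2! 0! 6! / 9! → 1/252; sum: t=2:+1/240 = 1/240; 3j²(1 4 3; -1 -1 2) = Δ·Π!·Σ² = 1/84  (sign -1)
B: Δ: 2! 0! 6! / 9! → 1/252; sum: t=1:−1/120 = -1/120; 3j²(1 4 3; 0 -2 2) = Δ·Π!·Σ² = 1/21  (sign +1)
I_A²/I_B² = (1/84)/(1/21) = 1/4

1/4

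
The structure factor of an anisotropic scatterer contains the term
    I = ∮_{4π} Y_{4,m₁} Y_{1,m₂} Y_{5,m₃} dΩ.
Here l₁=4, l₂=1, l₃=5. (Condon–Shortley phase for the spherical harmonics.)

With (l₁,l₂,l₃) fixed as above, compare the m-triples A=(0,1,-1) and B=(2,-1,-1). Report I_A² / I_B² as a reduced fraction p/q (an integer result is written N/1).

l's match ⇒ only the (l;m) 3-j factors differ between A and B.
A: triangle coeff Δ(4,1,5) = 1/495; Σ_t [0,0]: t=0:+1/1152 = 1/1152; (3j)²=1/33 [(4 1 5; 0 1 -1)], sign=+1
B: triangle coeff Δ(4,1,5) = 1/495; Σ_t [0,0]: t=0:+1/2880 = 1/2880; (3j)²=2/165 [(4 1 5; 2 -1 -1)], sign=+1
I_A²/I_B² = (1/33)/(2/165) = 5/2

5/2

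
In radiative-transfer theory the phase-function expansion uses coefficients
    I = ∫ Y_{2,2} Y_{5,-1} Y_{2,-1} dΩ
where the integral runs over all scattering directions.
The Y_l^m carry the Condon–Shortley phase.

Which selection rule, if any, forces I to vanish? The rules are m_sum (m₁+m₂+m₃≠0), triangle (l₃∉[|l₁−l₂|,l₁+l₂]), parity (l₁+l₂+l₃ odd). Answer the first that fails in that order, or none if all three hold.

triangle

azimuthal sum: 2 − 1 − 1 = 0  ✓
3 ≤ 2 ≤ 7 (triangle on l)  ✗
L = 2 + 5 + 2 = 9 (odd)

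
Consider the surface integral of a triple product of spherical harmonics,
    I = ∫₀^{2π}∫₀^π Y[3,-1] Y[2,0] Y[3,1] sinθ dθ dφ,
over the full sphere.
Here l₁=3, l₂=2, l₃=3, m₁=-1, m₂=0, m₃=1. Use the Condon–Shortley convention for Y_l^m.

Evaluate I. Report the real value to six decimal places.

Rules hold: Σm=0, L=8 even, 1≤3≤5.
N = 7·5·7 = 245
Δ = 2!·4!·2!/9! = 1/3780
Racah Σ t=0..2: t=0:+1/24 t=1:−1/4 t=2:+1/24 = -1/6
⇒ 3j(3 2 3; 0 0 0)² = 4/105, sgn +1
Racah Σ t=0..2: t=0:+1/96 t=1:−1/6 t=2:+1/16 = -3/32
⇒ 3j(3 2 3; -1 0 1)² = 3/140, sgn -1
4πI² = N·(3j₀)²·(3jₘ)² = 1/5
I = -1·√(0.2/4π) = -0.12615663

-0.126157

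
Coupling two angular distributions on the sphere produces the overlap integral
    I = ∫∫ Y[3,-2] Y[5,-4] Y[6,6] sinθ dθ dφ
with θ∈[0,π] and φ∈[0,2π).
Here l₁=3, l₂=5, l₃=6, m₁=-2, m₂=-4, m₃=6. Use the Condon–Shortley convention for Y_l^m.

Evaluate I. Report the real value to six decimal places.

0.207001

m-sum 0 ✓  L=14 even ✓  2≤6≤8 ✓
Π(2lᵢ+1) = 7×11×13 = 1001
triangle coeff Δ(3,5,6) = 1/675675
Σ_t [0,2]: t=0:+1/8640 t=1:−1/2304 t=2:+1/8640 = -7/34560
(3j)²=7/429 [(3 5 6; 0 0 0)], sign=-1
Σ_t [1,1]: t=1:−1/967680 = -1/967680
(3j)²=3/91 [(3 5 6; -2 -4 6)], sign=-1
⇒ 4πI² = 7/13
I = (+1)√(7/13/(4π)) = 0.20700098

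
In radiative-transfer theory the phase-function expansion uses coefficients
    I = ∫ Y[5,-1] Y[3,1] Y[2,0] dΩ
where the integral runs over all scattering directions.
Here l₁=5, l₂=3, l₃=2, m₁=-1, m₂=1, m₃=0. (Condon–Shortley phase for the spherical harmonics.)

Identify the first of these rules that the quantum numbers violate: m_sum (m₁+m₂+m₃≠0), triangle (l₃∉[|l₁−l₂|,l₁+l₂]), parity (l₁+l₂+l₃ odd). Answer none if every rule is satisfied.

none

Σmᵢ = 0  ✓
l₃∈[|l₁−l₂|,l₁+l₂]=[2,8], have l₃=2  ✓
Σlᵢ = 10 ⇒ even  ✓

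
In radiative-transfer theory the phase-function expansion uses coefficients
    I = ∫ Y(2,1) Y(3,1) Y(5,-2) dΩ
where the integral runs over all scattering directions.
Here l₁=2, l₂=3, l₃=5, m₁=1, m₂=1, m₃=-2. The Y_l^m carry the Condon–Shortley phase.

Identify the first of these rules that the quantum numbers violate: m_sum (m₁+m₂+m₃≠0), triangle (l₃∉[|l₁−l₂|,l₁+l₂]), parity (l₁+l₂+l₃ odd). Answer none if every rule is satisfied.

Σmᵢ = 0  ✓
l₃∈[|l₁−l₂|,l₁+l₂]=[1,5], have l₃=5  ✓
Σlᵢ = 10 ⇒ even  ✓

none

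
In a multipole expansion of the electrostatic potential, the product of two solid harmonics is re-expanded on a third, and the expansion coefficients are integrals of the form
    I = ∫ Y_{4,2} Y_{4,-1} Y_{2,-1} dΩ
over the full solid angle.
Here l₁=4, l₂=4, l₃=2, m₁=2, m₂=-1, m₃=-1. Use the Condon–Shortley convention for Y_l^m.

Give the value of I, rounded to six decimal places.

m-sum 0 ✓  L=10 even ✓  0≤2≤8 ✓
Π(2lᵢ+1) = 9×9×5 = 405
triangle coeff Δ(4,4,2) = 1/13860
Σ_t [2,4]: t=2:+1/192 t=3:−1/36 t=4:+1/192 = -5/288
(3j)²=20/693 [(4 4 2; 0 0 0)], sign=-1
Σ_t [1,2]: t=1:−1/240 t=2:+1/96 = 1/160
(3j)²=27/1540 [(4 4 2; 2 -1 -1)], sign=-1
⇒ 4πI² = 1215/5929
I = (+1)√(1215/5929/(4π)) = 0.12770047

0.127700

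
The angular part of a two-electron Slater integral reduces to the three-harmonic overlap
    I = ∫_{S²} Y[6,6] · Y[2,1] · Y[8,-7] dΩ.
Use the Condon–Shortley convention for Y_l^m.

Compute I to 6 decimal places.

-0.181017

Rules hold: Σm=0, L=16 even, 4≤8≤8.
N = 13·5·17 = 1105
Δ = 0!·12!·4!/17! = 1/30940
Racah Σ t=0..0: t=0:+1/2073600 = 1/2073600
⇒ 3j(6 2 8; 0 0 0)² = 28/1105, sgn +1
Racah Σ t=0..0: t=0:+1/2874009600 = 1/2874009600
⇒ 3j(6 2 8; 6 1 -7)² = 1/68, sgn -1
4πI² = N·(3j₀)²·(3jₘ)² = 7/17
I = -1·√(0.411765/4π) = -0.18101711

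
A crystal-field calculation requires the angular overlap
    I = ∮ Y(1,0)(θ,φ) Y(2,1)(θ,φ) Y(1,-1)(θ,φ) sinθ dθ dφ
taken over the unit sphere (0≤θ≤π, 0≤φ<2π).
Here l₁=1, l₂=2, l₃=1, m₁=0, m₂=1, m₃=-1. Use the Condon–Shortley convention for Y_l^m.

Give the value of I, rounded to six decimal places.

-0.218510

Checks pass: Σm=0; 4 even; l₃=1∈[1,3].
(2·1+1)(2·2+1)(2·1+1) = 45
Δ: 2! 0! 2! / 5! → 1/30
sum: t=1:−1/1 = -1/1
3j²(1 2 1; 0 0 0) = Δ·Π!·Σ² = 2/15  (sign +1)
sum: t=1:−1/2 = -1/2
3j²(1 2 1; 0 1 -1) = Δ·Π!·Σ² = 1/10  (sign -1)
combine: 4πI² = 45·2/15·1/10 = 3/5
take √, sign -1: I = -0.21850969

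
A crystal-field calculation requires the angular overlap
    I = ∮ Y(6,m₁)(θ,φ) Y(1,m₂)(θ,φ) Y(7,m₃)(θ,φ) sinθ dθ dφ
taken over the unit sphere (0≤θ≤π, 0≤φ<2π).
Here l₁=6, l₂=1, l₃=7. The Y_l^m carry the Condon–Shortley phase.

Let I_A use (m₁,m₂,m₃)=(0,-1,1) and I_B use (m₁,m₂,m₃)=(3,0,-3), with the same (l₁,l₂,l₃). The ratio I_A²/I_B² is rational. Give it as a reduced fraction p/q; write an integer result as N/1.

l's match ⇒ only the (l;m) 3-j factors differ between A and B.
A: triangle coeff Δ(6,1,7) = 1/1365; Σ_t [0,0]: t=0:+1/1036800 = 1/1036800; (3j)²=4/195 [(6 1 7; 0 -1 1)], sign=+1
B: triangle coeff Δ(6,1,7) = 1/1365; Σ_t [0,0]: t=0:+1/2177280 = 1/2177280; (3j)²=8/273 [(6 1 7; 3 0 -3)], sign=+1
I_A²/I_B² = (4/195)/(8/273) = 7/10

7/10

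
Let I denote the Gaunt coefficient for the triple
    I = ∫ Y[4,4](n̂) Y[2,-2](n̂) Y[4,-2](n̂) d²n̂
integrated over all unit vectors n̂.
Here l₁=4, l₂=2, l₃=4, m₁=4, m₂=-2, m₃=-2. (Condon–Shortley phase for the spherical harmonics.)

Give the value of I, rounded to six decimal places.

-0.106180

Rules hold: Σm=0, L=10 even, 2≤4≤6.
N = 9·5·9 = 405
Δ = 2!·6!·2!/11! = 1/13860
Racah Σ t=0..2: t=0:+1/192 t=1:−1/36 t=2:+1/192 = -5/288
⇒ 3j(4 2 4; 0 0 0)² = 20/693, sgn -1
Racah Σ t=0..0: t=0:+1/2880 = 1/2880
⇒ 3j(4 2 4; 4 -2 -2)² = 2/165, sgn +1
4πI² = N·(3j₀)²·(3jₘ)² = 120/847
I = -1·√(0.141677/4π) = -0.10618031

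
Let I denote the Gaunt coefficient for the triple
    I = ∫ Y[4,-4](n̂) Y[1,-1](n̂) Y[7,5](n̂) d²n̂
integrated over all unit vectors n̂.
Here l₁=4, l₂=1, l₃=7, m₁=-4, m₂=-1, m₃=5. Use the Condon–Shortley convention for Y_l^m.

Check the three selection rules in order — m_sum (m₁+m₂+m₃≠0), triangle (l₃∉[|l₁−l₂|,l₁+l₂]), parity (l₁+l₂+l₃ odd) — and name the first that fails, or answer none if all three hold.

triangle

azimuthal sum: -4 − 1 + 5 = 0  ✓
3 ≤ 7 ≤ 5 (triangle on l)  ✗
L = 4 + 1 + 7 = 12 (even)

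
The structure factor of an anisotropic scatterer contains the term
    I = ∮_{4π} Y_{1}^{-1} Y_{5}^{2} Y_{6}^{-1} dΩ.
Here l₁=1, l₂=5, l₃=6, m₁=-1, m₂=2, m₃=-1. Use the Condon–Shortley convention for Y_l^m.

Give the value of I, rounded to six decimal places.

-0.129207

Checks pass: Σm=0; 12 even; l₃=6∈[4,6].
(2·1+1)(2·5+1)(2·6+1) = 429
Δ: 0! 2! 10! / 13! → 1/858
sum: t=0:+1/14400 = 1/14400
3j²(1 5 6; 0 0 0) = Δ·Π!·Σ² = 6/143  (sign +1)
sum: t=0:+1/60480 = 1/60480
3j²(1 5 6; -1 2 -1) = Δ·Π!·Σ² = 5/429  (sign -1)
combine: 4πI² = 429·6/143·5/429 = 30/143
take √, sign -1: I = -0.12920749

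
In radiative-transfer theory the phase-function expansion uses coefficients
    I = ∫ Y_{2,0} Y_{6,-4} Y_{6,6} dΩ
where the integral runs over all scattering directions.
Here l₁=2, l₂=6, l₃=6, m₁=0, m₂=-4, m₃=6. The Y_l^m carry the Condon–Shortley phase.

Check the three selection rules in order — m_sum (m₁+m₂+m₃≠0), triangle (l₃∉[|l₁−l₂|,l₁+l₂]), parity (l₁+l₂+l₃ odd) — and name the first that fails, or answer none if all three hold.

Σmᵢ = 2  ✗
l₃∈[|l₁−l₂|,l₁+l₂]=[4,8], have l₃=6
Σlᵢ = 14 ⇒ even

m_sum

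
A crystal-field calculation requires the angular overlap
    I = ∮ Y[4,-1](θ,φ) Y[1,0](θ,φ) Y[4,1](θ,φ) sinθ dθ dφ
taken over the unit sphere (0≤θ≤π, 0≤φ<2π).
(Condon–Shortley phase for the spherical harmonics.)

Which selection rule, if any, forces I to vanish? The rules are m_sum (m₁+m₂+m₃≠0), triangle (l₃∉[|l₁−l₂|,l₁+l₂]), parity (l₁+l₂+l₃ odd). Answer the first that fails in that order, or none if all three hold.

Σmᵢ = 0  ✓
l₃∈[|l₁−l₂|,l₁+l₂]=[3,5], have l₃=4  ✓
Σlᵢ = 9 ⇒ odd  ✗

parity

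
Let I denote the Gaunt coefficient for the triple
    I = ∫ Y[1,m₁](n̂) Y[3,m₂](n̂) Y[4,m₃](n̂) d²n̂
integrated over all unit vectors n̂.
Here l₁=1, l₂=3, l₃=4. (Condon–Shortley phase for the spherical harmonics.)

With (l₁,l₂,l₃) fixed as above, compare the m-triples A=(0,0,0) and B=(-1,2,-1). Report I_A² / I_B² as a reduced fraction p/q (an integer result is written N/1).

Same 1,3,4: normalisation and zero-m 3j drop out of the ratio.
A: Δ: 0! 2! 6! / 9! → 1/252; sum: t=0:+1/36 = 1/36; 3j²(1 3 4; 0 0 0) = Δ·Π!·Σ² = 4/63  (sign +1)
B: Δ: 0! 2! 6! / 9! → 1/252; sum: t=0:+1/240 = 1/240; 3j²(1 3 4; -1 2 -1) = Δ·Π!·Σ² = 1/84  (sign -1)
I_A²/I_B² = (4/63)/(1/84) = 16/3

16/3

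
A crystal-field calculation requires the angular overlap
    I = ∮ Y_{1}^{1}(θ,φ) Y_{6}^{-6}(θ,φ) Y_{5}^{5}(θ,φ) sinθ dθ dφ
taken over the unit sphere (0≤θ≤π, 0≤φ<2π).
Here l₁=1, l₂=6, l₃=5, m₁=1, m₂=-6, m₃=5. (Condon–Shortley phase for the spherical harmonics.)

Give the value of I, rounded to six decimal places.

Checks pass: Σm=0; 12 even; l₃=5∈[5,7].
(2·1+1)(2·6+1)(2·5+1) = 429
Δ: 2! 0! 10! / 13! → 1/858
sum: t=1:−1/14400 = -1/14400
3j²(1 6 5; 0 0 0) = Δ·Π!·Σ² = 6/143  (sign +1)
sum: t=0:+1/7257600 = 1/7257600
3j²(1 6 5; 1 -6 5) = Δ·Π!·Σ² = 1/13  (sign +1)
combine: 4πI² = 429·6/143·1/13 = 18/13
take √, sign +1: I = 0.33194004

0.331940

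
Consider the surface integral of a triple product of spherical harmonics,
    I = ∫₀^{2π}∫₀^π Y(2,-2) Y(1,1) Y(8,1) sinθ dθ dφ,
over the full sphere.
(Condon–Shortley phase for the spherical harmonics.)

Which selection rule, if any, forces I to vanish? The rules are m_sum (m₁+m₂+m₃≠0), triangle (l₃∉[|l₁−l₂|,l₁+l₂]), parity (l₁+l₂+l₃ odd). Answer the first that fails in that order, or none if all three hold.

azimuthal sum: -2 + 1 + 1 = 0  ✓
1 ≤ 8 ≤ 3 (triangle on l)  ✗
L = 2 + 1 + 8 = 11 (odd)

triangle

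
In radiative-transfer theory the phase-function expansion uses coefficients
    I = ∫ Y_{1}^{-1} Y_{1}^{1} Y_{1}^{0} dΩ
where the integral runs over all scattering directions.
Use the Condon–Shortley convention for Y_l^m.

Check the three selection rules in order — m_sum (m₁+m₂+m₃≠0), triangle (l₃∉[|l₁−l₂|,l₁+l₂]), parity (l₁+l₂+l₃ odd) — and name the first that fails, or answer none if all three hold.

parity

m₁+m₂+m₃ = -1 + 1 + 0 = 0  ✓
triangle: |1−1|=0 ≤ l₃=1 ≤ 1+1=2  ✓
parity: l₁+l₂+l₃ = 3 is odd  ✗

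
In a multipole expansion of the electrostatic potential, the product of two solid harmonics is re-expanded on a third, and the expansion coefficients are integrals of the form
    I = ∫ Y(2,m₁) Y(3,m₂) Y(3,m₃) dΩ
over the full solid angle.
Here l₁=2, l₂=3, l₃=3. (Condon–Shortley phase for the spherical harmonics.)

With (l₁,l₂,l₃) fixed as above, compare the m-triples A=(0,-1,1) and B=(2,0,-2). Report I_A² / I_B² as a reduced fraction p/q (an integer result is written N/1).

Shared (l₁,l₂,l₃)=(2,3,3): N and (l;000)² cancel in I_A²/I_B².
A: Δ = 2!·2!·4!/9! = 1/3780; Racah Σ t=0..2: t=0:+1/16 t=1:−1/6 t=2:+1/96 = -3/32; ⇒ 3j(2 3 3; 0 -1 1)² = 3/140, sgn -1
B: Δ = 2!·2!·4!/9! = 1/3780; Racah Σ t=0..0: t=0:+1/24 = 1/24; ⇒ 3j(2 3 3; 2 0 -2)² = 1/21, sgn -1
I_A²/I_B² = (3/140)/(1/21) = 9/20

9/20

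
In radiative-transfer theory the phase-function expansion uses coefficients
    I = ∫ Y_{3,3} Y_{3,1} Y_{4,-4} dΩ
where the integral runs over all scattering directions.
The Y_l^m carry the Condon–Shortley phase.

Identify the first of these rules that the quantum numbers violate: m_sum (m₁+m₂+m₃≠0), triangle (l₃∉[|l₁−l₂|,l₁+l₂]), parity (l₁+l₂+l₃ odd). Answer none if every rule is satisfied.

Σmᵢ = 0  ✓
l₃∈[|l₁−l₂|,l₁+l₂]=[0,6], have l₃=4  ✓
Σlᵢ = 10 ⇒ even  ✓

none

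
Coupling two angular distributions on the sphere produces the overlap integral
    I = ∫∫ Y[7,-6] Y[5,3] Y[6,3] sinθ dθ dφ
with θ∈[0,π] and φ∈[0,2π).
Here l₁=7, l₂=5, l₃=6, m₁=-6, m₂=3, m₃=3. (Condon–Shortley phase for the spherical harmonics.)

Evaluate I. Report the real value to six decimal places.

0.107391

m-sum 0 ✓  L=18 even ✓  2≤6≤12 ✓
Π(2lᵢ+1) = 15×11×13 = 2145
triangle coeff Δ(7,5,6) = 1/174594420
Σ_t [1,5]: t=1:−1/4147200 t=2:+1/207360 t=3:−1/82944 t=4:+1/207360 t=5:−1/4147200 = -1/345600
(3j)²=420/46189 [(7 5 6; 0 0 0)], sign=-1
Σ_t [5,6]: t=5:−1/29030400 t=6:+1/14515200 = 1/29030400
(3j)²=12/1615 [(7 5 6; -6 3 3)], sign=-1
⇒ 4πI² = 15120/104329
I = (+1)√(15120/104329/(4π)) = 0.10739114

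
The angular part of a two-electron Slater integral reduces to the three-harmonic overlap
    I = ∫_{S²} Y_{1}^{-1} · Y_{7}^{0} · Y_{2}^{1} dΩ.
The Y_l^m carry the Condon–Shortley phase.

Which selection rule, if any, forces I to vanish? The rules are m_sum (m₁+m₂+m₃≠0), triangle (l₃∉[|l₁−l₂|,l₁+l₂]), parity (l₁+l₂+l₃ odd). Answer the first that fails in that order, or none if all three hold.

triangle

azimuthal sum: -1 + 0 + 1 = 0  ✓
6 ≤ 2 ≤ 8 (triangle on l)  ✗
L = 1 + 7 + 2 = 10 (even)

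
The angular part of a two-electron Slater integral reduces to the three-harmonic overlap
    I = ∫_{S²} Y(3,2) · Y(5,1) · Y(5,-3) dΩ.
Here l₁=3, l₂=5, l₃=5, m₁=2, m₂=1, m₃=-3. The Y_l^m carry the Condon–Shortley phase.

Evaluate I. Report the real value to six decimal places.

l₁+l₂+l₃=13 is odd: 3j(l;000)=0 ⇒ I=0

0.000000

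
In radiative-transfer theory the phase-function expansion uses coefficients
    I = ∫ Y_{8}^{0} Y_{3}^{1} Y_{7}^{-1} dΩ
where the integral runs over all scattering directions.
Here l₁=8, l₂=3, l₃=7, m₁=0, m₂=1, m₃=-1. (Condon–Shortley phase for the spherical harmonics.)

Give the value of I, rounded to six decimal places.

m-sum 0 ✓  L=18 even ✓  5≤7≤11 ✓
Π(2lᵢ+1) = 17×7×15 = 1785
triangle coeff Δ(8,3,7) = 1/5290740
Σ_t [1,3]: t=1:−1/7257600 t=2:+1/2073600 t=3:−1/7257600 = 1/4838400
(3j)²=252/20995 [(8 3 7; 0 0 0)], sign=-1
Σ_t [2,4]: t=2:+1/4147200 t=3:−1/3628800 t=4:+1/46448640 = -1/77414400
(3j)²=3/41990 [(8 3 7; 0 1 -1)], sign=-1
⇒ 4πI² = 7938/5185765
I = (+1)√(7938/5185765/(4π)) = 0.01103683

0.011037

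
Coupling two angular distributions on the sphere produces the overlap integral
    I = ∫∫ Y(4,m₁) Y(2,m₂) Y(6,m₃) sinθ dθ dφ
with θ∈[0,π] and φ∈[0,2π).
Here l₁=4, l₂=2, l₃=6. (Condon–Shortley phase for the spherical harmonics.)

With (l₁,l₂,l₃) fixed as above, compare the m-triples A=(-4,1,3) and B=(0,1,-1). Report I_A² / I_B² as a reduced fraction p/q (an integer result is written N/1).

l's match ⇒ only the (l;m) 3-j factors differ between A and B.
A: triangle coeff Δ(4,2,6) = 1/6435; Σ_t [0,0]: t=0:+1/241920 = 1/241920; (3j)²=1/715 [(4 2 6; -4 1 3)], sign=-1
B: triangle coeff Δ(4,2,6) = 1/6435; Σ_t [0,0]: t=0:+1/3456 = 1/3456; (3j)²=35/1287 [(4 2 6; 0 1 -1)], sign=-1
I_A²/I_B² = (1/715)/(35/1287) = 9/175

9/175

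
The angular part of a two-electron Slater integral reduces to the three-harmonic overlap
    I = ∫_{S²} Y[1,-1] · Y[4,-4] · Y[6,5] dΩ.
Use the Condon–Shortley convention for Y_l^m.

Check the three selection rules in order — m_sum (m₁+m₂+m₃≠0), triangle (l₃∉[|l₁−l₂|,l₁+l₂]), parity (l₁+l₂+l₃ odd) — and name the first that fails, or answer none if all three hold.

Σmᵢ = 0  ✓
l₃∈[|l₁−l₂|,l₁+l₂]=[3,5], have l₃=6  ✗
Σlᵢ = 11 ⇒ odd

triangle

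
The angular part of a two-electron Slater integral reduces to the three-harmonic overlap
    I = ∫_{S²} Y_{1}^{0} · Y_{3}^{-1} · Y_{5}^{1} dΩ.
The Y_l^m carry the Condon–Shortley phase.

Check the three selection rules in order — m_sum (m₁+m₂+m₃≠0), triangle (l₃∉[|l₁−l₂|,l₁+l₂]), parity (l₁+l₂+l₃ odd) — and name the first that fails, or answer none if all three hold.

azimuthal sum: 0 − 1 + 1 = 0  ✓
2 ≤ 5 ≤ 4 (triangle on l)  ✗
L = 1 + 3 + 5 = 9 (odd)

triangle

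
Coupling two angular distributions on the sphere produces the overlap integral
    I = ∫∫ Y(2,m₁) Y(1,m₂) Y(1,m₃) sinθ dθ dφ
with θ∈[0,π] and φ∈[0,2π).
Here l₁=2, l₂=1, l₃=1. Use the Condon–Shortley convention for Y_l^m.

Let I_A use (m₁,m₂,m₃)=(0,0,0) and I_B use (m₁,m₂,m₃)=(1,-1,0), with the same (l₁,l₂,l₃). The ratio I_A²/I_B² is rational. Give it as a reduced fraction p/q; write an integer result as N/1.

4/3

Shared (l₁,l₂,l₃)=(2,1,1): N and (l;000)² cancel in I_A²/I_B².
A: Δ = 2!·2!·0!/5! = 1/30; Racah Σ t=1..1: t=1:−1/1 = -1/1; ⇒ 3j(2 1 1; 0 0 0)² = 2/15, sgn +1
B: Δ = 2!·2!·0!/5! = 1/30; Racah Σ t=0..0: t=0:+1/2 = 1/2; ⇒ 3j(2 1 1; 1 -1 0)² = 1/10, sgn -1
I_A²/I_B² = (2/15)/(1/10) = 4/3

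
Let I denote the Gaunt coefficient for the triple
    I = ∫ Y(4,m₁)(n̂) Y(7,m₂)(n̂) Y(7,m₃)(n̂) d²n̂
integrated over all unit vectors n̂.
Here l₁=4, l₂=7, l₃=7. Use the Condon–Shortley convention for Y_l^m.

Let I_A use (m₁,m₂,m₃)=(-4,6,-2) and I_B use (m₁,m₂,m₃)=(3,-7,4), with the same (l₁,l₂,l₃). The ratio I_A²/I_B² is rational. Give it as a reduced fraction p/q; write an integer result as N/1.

50/77

Same 4,7,7: normalisation and zero-m 3j drop out of the ratio.
A: Δ: 4! 4! 10! / 19! → 1/58198140; sum: t=4:+1/209018880 = 1/209018880; 3j²(4 7 7; -4 6 -2) = Δ·Π!·Σ² = 25/5814  (sign -1)
B: Δ: 4! 4! 10! / 19! → 1/58198140; sum: t=0:+1/522547200 = 1/522547200; 3j²(4 7 7; 3 -7 4) = Δ·Π!·Σ² = 77/11628  (sign -1)
I_A²/I_B² = (25/5814)/(77/11628) = 50/77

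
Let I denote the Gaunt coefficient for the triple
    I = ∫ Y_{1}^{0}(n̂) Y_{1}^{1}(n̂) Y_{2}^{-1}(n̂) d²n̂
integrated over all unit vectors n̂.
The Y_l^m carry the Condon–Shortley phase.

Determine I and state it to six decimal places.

-0.218510

Rules hold: Σm=0, L=4 even, 0≤2≤2.
N = 3·3·5 = 45
Δ = 0!·2!·2!/5! = 1/30
Racah Σ t=0..0: t=0:+1/1 = 1/1
⇒ 3j(1 1 2; 0 0 0)² = 2/15, sgn +1
Racah Σ t=0..0: t=0:+1/2 = 1/2
⇒ 3j(1 1 2; 0 1 -1)² = 1/10, sgn -1
4πI² = N·(3j₀)²·(3jₘ)² = 3/5
I = -1·√(0.6/4π) = -0.21850969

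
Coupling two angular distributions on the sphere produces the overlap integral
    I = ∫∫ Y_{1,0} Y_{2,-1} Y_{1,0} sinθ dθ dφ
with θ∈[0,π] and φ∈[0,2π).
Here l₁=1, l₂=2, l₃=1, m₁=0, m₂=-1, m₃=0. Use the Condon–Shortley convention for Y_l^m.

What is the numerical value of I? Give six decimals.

0.000000

m-sum = 0 − 1 + 0 = -1 ≠ 0 ⇒ I = 0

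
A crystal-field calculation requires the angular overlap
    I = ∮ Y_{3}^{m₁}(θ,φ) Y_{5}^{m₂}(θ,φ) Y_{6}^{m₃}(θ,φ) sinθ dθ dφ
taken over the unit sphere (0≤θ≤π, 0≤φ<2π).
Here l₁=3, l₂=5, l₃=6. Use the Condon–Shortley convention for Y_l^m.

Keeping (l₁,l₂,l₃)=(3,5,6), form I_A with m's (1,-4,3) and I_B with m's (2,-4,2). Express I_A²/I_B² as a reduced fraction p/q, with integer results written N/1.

8/5

Same 3,5,6: normalisation and zero-m 3j drop out of the ratio.
A: Δ: 2! 4! 8! / 15! → 1/675675; sum: t=0:+1/40320 t=1:−1/241920 = 1/48384; 3j²(3 5 6; 1 -4 3) = Δ·Π!·Σ² = 24/1001  (sign -1)
B: Δ: 2! 4! 8! / 15! → 1/675675; sum: t=0:+1/60480 t=1:−1/967680 = 1/64512; 3j²(3 5 6; 2 -4 2) = Δ·Π!·Σ² = 15/1001  (sign +1)
I_A²/I_B² = (24/1001)/(15/1001) = 8/5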